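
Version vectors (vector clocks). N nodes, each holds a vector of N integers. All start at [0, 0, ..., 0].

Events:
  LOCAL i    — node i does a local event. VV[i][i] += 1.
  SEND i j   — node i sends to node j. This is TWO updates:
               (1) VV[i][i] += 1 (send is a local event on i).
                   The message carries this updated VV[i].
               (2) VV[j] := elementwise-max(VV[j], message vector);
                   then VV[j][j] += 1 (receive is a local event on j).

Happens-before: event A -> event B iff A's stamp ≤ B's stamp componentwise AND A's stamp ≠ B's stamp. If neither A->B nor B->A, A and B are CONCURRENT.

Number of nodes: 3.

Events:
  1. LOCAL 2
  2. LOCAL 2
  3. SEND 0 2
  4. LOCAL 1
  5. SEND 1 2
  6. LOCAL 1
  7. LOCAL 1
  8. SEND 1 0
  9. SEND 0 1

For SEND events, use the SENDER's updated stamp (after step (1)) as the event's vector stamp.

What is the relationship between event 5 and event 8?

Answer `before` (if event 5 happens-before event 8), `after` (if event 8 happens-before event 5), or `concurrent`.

Answer: before

Derivation:
Initial: VV[0]=[0, 0, 0]
Initial: VV[1]=[0, 0, 0]
Initial: VV[2]=[0, 0, 0]
Event 1: LOCAL 2: VV[2][2]++ -> VV[2]=[0, 0, 1]
Event 2: LOCAL 2: VV[2][2]++ -> VV[2]=[0, 0, 2]
Event 3: SEND 0->2: VV[0][0]++ -> VV[0]=[1, 0, 0], msg_vec=[1, 0, 0]; VV[2]=max(VV[2],msg_vec) then VV[2][2]++ -> VV[2]=[1, 0, 3]
Event 4: LOCAL 1: VV[1][1]++ -> VV[1]=[0, 1, 0]
Event 5: SEND 1->2: VV[1][1]++ -> VV[1]=[0, 2, 0], msg_vec=[0, 2, 0]; VV[2]=max(VV[2],msg_vec) then VV[2][2]++ -> VV[2]=[1, 2, 4]
Event 6: LOCAL 1: VV[1][1]++ -> VV[1]=[0, 3, 0]
Event 7: LOCAL 1: VV[1][1]++ -> VV[1]=[0, 4, 0]
Event 8: SEND 1->0: VV[1][1]++ -> VV[1]=[0, 5, 0], msg_vec=[0, 5, 0]; VV[0]=max(VV[0],msg_vec) then VV[0][0]++ -> VV[0]=[2, 5, 0]
Event 9: SEND 0->1: VV[0][0]++ -> VV[0]=[3, 5, 0], msg_vec=[3, 5, 0]; VV[1]=max(VV[1],msg_vec) then VV[1][1]++ -> VV[1]=[3, 6, 0]
Event 5 stamp: [0, 2, 0]
Event 8 stamp: [0, 5, 0]
[0, 2, 0] <= [0, 5, 0]? True
[0, 5, 0] <= [0, 2, 0]? False
Relation: before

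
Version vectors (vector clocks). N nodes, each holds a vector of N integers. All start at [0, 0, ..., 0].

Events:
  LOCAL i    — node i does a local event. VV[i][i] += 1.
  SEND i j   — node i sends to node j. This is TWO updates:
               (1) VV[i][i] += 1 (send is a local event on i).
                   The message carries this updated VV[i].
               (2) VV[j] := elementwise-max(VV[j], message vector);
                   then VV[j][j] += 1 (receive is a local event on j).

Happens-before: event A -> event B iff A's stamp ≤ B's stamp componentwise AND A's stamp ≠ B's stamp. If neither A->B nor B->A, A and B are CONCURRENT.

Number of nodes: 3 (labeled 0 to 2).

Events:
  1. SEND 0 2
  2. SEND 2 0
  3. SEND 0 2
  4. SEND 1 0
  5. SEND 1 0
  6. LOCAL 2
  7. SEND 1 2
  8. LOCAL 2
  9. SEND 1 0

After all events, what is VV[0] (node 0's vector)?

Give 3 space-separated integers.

Initial: VV[0]=[0, 0, 0]
Initial: VV[1]=[0, 0, 0]
Initial: VV[2]=[0, 0, 0]
Event 1: SEND 0->2: VV[0][0]++ -> VV[0]=[1, 0, 0], msg_vec=[1, 0, 0]; VV[2]=max(VV[2],msg_vec) then VV[2][2]++ -> VV[2]=[1, 0, 1]
Event 2: SEND 2->0: VV[2][2]++ -> VV[2]=[1, 0, 2], msg_vec=[1, 0, 2]; VV[0]=max(VV[0],msg_vec) then VV[0][0]++ -> VV[0]=[2, 0, 2]
Event 3: SEND 0->2: VV[0][0]++ -> VV[0]=[3, 0, 2], msg_vec=[3, 0, 2]; VV[2]=max(VV[2],msg_vec) then VV[2][2]++ -> VV[2]=[3, 0, 3]
Event 4: SEND 1->0: VV[1][1]++ -> VV[1]=[0, 1, 0], msg_vec=[0, 1, 0]; VV[0]=max(VV[0],msg_vec) then VV[0][0]++ -> VV[0]=[4, 1, 2]
Event 5: SEND 1->0: VV[1][1]++ -> VV[1]=[0, 2, 0], msg_vec=[0, 2, 0]; VV[0]=max(VV[0],msg_vec) then VV[0][0]++ -> VV[0]=[5, 2, 2]
Event 6: LOCAL 2: VV[2][2]++ -> VV[2]=[3, 0, 4]
Event 7: SEND 1->2: VV[1][1]++ -> VV[1]=[0, 3, 0], msg_vec=[0, 3, 0]; VV[2]=max(VV[2],msg_vec) then VV[2][2]++ -> VV[2]=[3, 3, 5]
Event 8: LOCAL 2: VV[2][2]++ -> VV[2]=[3, 3, 6]
Event 9: SEND 1->0: VV[1][1]++ -> VV[1]=[0, 4, 0], msg_vec=[0, 4, 0]; VV[0]=max(VV[0],msg_vec) then VV[0][0]++ -> VV[0]=[6, 4, 2]
Final vectors: VV[0]=[6, 4, 2]; VV[1]=[0, 4, 0]; VV[2]=[3, 3, 6]

Answer: 6 4 2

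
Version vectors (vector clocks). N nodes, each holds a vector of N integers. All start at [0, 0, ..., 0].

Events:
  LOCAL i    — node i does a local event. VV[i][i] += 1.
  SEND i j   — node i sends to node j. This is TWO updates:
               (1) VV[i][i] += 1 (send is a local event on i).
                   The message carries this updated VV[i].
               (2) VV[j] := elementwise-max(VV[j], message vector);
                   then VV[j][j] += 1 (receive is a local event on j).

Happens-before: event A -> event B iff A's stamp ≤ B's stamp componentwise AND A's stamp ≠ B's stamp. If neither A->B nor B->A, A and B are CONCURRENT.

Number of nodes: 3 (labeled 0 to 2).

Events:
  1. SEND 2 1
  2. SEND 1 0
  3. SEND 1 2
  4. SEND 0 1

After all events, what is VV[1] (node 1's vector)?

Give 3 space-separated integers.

Answer: 2 4 1

Derivation:
Initial: VV[0]=[0, 0, 0]
Initial: VV[1]=[0, 0, 0]
Initial: VV[2]=[0, 0, 0]
Event 1: SEND 2->1: VV[2][2]++ -> VV[2]=[0, 0, 1], msg_vec=[0, 0, 1]; VV[1]=max(VV[1],msg_vec) then VV[1][1]++ -> VV[1]=[0, 1, 1]
Event 2: SEND 1->0: VV[1][1]++ -> VV[1]=[0, 2, 1], msg_vec=[0, 2, 1]; VV[0]=max(VV[0],msg_vec) then VV[0][0]++ -> VV[0]=[1, 2, 1]
Event 3: SEND 1->2: VV[1][1]++ -> VV[1]=[0, 3, 1], msg_vec=[0, 3, 1]; VV[2]=max(VV[2],msg_vec) then VV[2][2]++ -> VV[2]=[0, 3, 2]
Event 4: SEND 0->1: VV[0][0]++ -> VV[0]=[2, 2, 1], msg_vec=[2, 2, 1]; VV[1]=max(VV[1],msg_vec) then VV[1][1]++ -> VV[1]=[2, 4, 1]
Final vectors: VV[0]=[2, 2, 1]; VV[1]=[2, 4, 1]; VV[2]=[0, 3, 2]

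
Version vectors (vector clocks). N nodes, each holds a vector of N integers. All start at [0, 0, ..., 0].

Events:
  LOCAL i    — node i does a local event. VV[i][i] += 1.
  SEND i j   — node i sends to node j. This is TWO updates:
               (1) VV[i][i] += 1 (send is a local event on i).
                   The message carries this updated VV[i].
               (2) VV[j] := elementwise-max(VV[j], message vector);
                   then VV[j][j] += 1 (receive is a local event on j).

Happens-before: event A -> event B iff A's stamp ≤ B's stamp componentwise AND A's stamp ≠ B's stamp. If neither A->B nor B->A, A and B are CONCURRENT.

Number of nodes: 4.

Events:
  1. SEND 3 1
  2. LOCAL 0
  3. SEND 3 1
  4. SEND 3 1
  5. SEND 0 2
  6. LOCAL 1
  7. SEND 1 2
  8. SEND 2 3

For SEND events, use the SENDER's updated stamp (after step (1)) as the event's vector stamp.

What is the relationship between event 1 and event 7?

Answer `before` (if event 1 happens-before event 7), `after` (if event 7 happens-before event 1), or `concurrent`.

Answer: before

Derivation:
Initial: VV[0]=[0, 0, 0, 0]
Initial: VV[1]=[0, 0, 0, 0]
Initial: VV[2]=[0, 0, 0, 0]
Initial: VV[3]=[0, 0, 0, 0]
Event 1: SEND 3->1: VV[3][3]++ -> VV[3]=[0, 0, 0, 1], msg_vec=[0, 0, 0, 1]; VV[1]=max(VV[1],msg_vec) then VV[1][1]++ -> VV[1]=[0, 1, 0, 1]
Event 2: LOCAL 0: VV[0][0]++ -> VV[0]=[1, 0, 0, 0]
Event 3: SEND 3->1: VV[3][3]++ -> VV[3]=[0, 0, 0, 2], msg_vec=[0, 0, 0, 2]; VV[1]=max(VV[1],msg_vec) then VV[1][1]++ -> VV[1]=[0, 2, 0, 2]
Event 4: SEND 3->1: VV[3][3]++ -> VV[3]=[0, 0, 0, 3], msg_vec=[0, 0, 0, 3]; VV[1]=max(VV[1],msg_vec) then VV[1][1]++ -> VV[1]=[0, 3, 0, 3]
Event 5: SEND 0->2: VV[0][0]++ -> VV[0]=[2, 0, 0, 0], msg_vec=[2, 0, 0, 0]; VV[2]=max(VV[2],msg_vec) then VV[2][2]++ -> VV[2]=[2, 0, 1, 0]
Event 6: LOCAL 1: VV[1][1]++ -> VV[1]=[0, 4, 0, 3]
Event 7: SEND 1->2: VV[1][1]++ -> VV[1]=[0, 5, 0, 3], msg_vec=[0, 5, 0, 3]; VV[2]=max(VV[2],msg_vec) then VV[2][2]++ -> VV[2]=[2, 5, 2, 3]
Event 8: SEND 2->3: VV[2][2]++ -> VV[2]=[2, 5, 3, 3], msg_vec=[2, 5, 3, 3]; VV[3]=max(VV[3],msg_vec) then VV[3][3]++ -> VV[3]=[2, 5, 3, 4]
Event 1 stamp: [0, 0, 0, 1]
Event 7 stamp: [0, 5, 0, 3]
[0, 0, 0, 1] <= [0, 5, 0, 3]? True
[0, 5, 0, 3] <= [0, 0, 0, 1]? False
Relation: before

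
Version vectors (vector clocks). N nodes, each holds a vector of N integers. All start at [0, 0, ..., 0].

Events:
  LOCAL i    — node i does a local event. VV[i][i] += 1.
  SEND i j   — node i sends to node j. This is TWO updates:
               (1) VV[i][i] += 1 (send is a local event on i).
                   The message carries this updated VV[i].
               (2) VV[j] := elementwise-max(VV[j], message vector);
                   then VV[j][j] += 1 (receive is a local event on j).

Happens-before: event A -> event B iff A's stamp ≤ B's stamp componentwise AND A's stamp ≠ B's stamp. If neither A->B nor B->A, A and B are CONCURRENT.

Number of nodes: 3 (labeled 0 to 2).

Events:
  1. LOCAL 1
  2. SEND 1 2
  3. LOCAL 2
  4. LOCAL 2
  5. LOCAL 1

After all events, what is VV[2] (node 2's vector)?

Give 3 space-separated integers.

Answer: 0 2 3

Derivation:
Initial: VV[0]=[0, 0, 0]
Initial: VV[1]=[0, 0, 0]
Initial: VV[2]=[0, 0, 0]
Event 1: LOCAL 1: VV[1][1]++ -> VV[1]=[0, 1, 0]
Event 2: SEND 1->2: VV[1][1]++ -> VV[1]=[0, 2, 0], msg_vec=[0, 2, 0]; VV[2]=max(VV[2],msg_vec) then VV[2][2]++ -> VV[2]=[0, 2, 1]
Event 3: LOCAL 2: VV[2][2]++ -> VV[2]=[0, 2, 2]
Event 4: LOCAL 2: VV[2][2]++ -> VV[2]=[0, 2, 3]
Event 5: LOCAL 1: VV[1][1]++ -> VV[1]=[0, 3, 0]
Final vectors: VV[0]=[0, 0, 0]; VV[1]=[0, 3, 0]; VV[2]=[0, 2, 3]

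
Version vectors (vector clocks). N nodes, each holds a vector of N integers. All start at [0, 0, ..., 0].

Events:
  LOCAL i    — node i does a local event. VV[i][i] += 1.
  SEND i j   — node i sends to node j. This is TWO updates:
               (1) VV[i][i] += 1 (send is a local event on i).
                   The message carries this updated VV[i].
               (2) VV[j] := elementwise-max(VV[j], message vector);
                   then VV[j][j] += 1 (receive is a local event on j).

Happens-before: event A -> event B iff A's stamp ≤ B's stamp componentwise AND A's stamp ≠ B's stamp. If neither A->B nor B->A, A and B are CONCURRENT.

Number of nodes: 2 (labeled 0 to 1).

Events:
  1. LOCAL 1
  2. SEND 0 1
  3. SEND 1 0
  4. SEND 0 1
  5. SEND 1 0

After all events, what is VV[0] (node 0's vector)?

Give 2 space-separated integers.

Answer: 4 5

Derivation:
Initial: VV[0]=[0, 0]
Initial: VV[1]=[0, 0]
Event 1: LOCAL 1: VV[1][1]++ -> VV[1]=[0, 1]
Event 2: SEND 0->1: VV[0][0]++ -> VV[0]=[1, 0], msg_vec=[1, 0]; VV[1]=max(VV[1],msg_vec) then VV[1][1]++ -> VV[1]=[1, 2]
Event 3: SEND 1->0: VV[1][1]++ -> VV[1]=[1, 3], msg_vec=[1, 3]; VV[0]=max(VV[0],msg_vec) then VV[0][0]++ -> VV[0]=[2, 3]
Event 4: SEND 0->1: VV[0][0]++ -> VV[0]=[3, 3], msg_vec=[3, 3]; VV[1]=max(VV[1],msg_vec) then VV[1][1]++ -> VV[1]=[3, 4]
Event 5: SEND 1->0: VV[1][1]++ -> VV[1]=[3, 5], msg_vec=[3, 5]; VV[0]=max(VV[0],msg_vec) then VV[0][0]++ -> VV[0]=[4, 5]
Final vectors: VV[0]=[4, 5]; VV[1]=[3, 5]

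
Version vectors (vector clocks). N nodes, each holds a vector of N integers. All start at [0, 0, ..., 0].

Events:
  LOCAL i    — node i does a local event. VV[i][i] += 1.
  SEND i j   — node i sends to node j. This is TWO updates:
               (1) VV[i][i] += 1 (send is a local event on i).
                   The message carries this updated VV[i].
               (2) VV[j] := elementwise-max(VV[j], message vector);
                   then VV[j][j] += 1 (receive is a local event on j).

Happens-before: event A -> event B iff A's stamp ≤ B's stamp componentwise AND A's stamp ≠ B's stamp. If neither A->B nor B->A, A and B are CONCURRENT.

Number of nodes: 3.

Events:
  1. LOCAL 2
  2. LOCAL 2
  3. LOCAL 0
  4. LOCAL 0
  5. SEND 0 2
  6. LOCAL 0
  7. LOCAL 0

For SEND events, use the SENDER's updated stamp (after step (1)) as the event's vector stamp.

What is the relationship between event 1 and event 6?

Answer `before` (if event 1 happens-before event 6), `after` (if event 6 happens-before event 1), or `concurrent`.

Answer: concurrent

Derivation:
Initial: VV[0]=[0, 0, 0]
Initial: VV[1]=[0, 0, 0]
Initial: VV[2]=[0, 0, 0]
Event 1: LOCAL 2: VV[2][2]++ -> VV[2]=[0, 0, 1]
Event 2: LOCAL 2: VV[2][2]++ -> VV[2]=[0, 0, 2]
Event 3: LOCAL 0: VV[0][0]++ -> VV[0]=[1, 0, 0]
Event 4: LOCAL 0: VV[0][0]++ -> VV[0]=[2, 0, 0]
Event 5: SEND 0->2: VV[0][0]++ -> VV[0]=[3, 0, 0], msg_vec=[3, 0, 0]; VV[2]=max(VV[2],msg_vec) then VV[2][2]++ -> VV[2]=[3, 0, 3]
Event 6: LOCAL 0: VV[0][0]++ -> VV[0]=[4, 0, 0]
Event 7: LOCAL 0: VV[0][0]++ -> VV[0]=[5, 0, 0]
Event 1 stamp: [0, 0, 1]
Event 6 stamp: [4, 0, 0]
[0, 0, 1] <= [4, 0, 0]? False
[4, 0, 0] <= [0, 0, 1]? False
Relation: concurrent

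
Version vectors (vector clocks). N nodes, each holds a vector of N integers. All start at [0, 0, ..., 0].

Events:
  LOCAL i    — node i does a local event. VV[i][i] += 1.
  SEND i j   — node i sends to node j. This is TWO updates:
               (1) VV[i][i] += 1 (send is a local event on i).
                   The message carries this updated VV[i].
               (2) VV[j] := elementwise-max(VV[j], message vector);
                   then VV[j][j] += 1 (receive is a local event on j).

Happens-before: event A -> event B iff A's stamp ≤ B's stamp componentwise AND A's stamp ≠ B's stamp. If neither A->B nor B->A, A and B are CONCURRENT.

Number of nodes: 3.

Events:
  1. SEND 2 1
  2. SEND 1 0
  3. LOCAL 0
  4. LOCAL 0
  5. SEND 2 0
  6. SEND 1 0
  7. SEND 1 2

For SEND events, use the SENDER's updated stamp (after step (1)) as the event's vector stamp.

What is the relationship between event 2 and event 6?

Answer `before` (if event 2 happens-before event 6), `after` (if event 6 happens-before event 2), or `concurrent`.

Answer: before

Derivation:
Initial: VV[0]=[0, 0, 0]
Initial: VV[1]=[0, 0, 0]
Initial: VV[2]=[0, 0, 0]
Event 1: SEND 2->1: VV[2][2]++ -> VV[2]=[0, 0, 1], msg_vec=[0, 0, 1]; VV[1]=max(VV[1],msg_vec) then VV[1][1]++ -> VV[1]=[0, 1, 1]
Event 2: SEND 1->0: VV[1][1]++ -> VV[1]=[0, 2, 1], msg_vec=[0, 2, 1]; VV[0]=max(VV[0],msg_vec) then VV[0][0]++ -> VV[0]=[1, 2, 1]
Event 3: LOCAL 0: VV[0][0]++ -> VV[0]=[2, 2, 1]
Event 4: LOCAL 0: VV[0][0]++ -> VV[0]=[3, 2, 1]
Event 5: SEND 2->0: VV[2][2]++ -> VV[2]=[0, 0, 2], msg_vec=[0, 0, 2]; VV[0]=max(VV[0],msg_vec) then VV[0][0]++ -> VV[0]=[4, 2, 2]
Event 6: SEND 1->0: VV[1][1]++ -> VV[1]=[0, 3, 1], msg_vec=[0, 3, 1]; VV[0]=max(VV[0],msg_vec) then VV[0][0]++ -> VV[0]=[5, 3, 2]
Event 7: SEND 1->2: VV[1][1]++ -> VV[1]=[0, 4, 1], msg_vec=[0, 4, 1]; VV[2]=max(VV[2],msg_vec) then VV[2][2]++ -> VV[2]=[0, 4, 3]
Event 2 stamp: [0, 2, 1]
Event 6 stamp: [0, 3, 1]
[0, 2, 1] <= [0, 3, 1]? True
[0, 3, 1] <= [0, 2, 1]? False
Relation: before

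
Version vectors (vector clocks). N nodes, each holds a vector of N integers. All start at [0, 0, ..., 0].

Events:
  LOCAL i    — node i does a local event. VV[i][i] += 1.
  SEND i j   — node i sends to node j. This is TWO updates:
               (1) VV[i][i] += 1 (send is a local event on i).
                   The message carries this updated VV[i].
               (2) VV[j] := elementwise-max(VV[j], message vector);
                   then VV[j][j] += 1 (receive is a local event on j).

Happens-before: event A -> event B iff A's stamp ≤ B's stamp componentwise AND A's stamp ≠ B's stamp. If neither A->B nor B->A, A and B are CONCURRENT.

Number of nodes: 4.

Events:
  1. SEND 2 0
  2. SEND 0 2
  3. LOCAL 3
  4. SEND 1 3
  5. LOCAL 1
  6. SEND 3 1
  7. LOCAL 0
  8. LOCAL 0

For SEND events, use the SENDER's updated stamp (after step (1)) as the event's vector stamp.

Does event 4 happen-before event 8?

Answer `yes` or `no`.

Answer: no

Derivation:
Initial: VV[0]=[0, 0, 0, 0]
Initial: VV[1]=[0, 0, 0, 0]
Initial: VV[2]=[0, 0, 0, 0]
Initial: VV[3]=[0, 0, 0, 0]
Event 1: SEND 2->0: VV[2][2]++ -> VV[2]=[0, 0, 1, 0], msg_vec=[0, 0, 1, 0]; VV[0]=max(VV[0],msg_vec) then VV[0][0]++ -> VV[0]=[1, 0, 1, 0]
Event 2: SEND 0->2: VV[0][0]++ -> VV[0]=[2, 0, 1, 0], msg_vec=[2, 0, 1, 0]; VV[2]=max(VV[2],msg_vec) then VV[2][2]++ -> VV[2]=[2, 0, 2, 0]
Event 3: LOCAL 3: VV[3][3]++ -> VV[3]=[0, 0, 0, 1]
Event 4: SEND 1->3: VV[1][1]++ -> VV[1]=[0, 1, 0, 0], msg_vec=[0, 1, 0, 0]; VV[3]=max(VV[3],msg_vec) then VV[3][3]++ -> VV[3]=[0, 1, 0, 2]
Event 5: LOCAL 1: VV[1][1]++ -> VV[1]=[0, 2, 0, 0]
Event 6: SEND 3->1: VV[3][3]++ -> VV[3]=[0, 1, 0, 3], msg_vec=[0, 1, 0, 3]; VV[1]=max(VV[1],msg_vec) then VV[1][1]++ -> VV[1]=[0, 3, 0, 3]
Event 7: LOCAL 0: VV[0][0]++ -> VV[0]=[3, 0, 1, 0]
Event 8: LOCAL 0: VV[0][0]++ -> VV[0]=[4, 0, 1, 0]
Event 4 stamp: [0, 1, 0, 0]
Event 8 stamp: [4, 0, 1, 0]
[0, 1, 0, 0] <= [4, 0, 1, 0]? False. Equal? False. Happens-before: False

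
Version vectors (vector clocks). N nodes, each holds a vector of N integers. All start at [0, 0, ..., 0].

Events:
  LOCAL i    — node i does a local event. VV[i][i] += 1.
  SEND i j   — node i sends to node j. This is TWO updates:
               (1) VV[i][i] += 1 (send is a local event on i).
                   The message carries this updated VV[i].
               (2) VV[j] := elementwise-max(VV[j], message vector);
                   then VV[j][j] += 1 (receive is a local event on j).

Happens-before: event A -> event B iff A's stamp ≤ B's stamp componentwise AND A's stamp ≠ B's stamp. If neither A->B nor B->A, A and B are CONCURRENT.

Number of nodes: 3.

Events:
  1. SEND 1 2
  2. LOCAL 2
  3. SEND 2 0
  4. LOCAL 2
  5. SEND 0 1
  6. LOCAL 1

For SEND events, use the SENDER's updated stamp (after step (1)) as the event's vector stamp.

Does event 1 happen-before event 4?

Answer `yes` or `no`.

Answer: yes

Derivation:
Initial: VV[0]=[0, 0, 0]
Initial: VV[1]=[0, 0, 0]
Initial: VV[2]=[0, 0, 0]
Event 1: SEND 1->2: VV[1][1]++ -> VV[1]=[0, 1, 0], msg_vec=[0, 1, 0]; VV[2]=max(VV[2],msg_vec) then VV[2][2]++ -> VV[2]=[0, 1, 1]
Event 2: LOCAL 2: VV[2][2]++ -> VV[2]=[0, 1, 2]
Event 3: SEND 2->0: VV[2][2]++ -> VV[2]=[0, 1, 3], msg_vec=[0, 1, 3]; VV[0]=max(VV[0],msg_vec) then VV[0][0]++ -> VV[0]=[1, 1, 3]
Event 4: LOCAL 2: VV[2][2]++ -> VV[2]=[0, 1, 4]
Event 5: SEND 0->1: VV[0][0]++ -> VV[0]=[2, 1, 3], msg_vec=[2, 1, 3]; VV[1]=max(VV[1],msg_vec) then VV[1][1]++ -> VV[1]=[2, 2, 3]
Event 6: LOCAL 1: VV[1][1]++ -> VV[1]=[2, 3, 3]
Event 1 stamp: [0, 1, 0]
Event 4 stamp: [0, 1, 4]
[0, 1, 0] <= [0, 1, 4]? True. Equal? False. Happens-before: True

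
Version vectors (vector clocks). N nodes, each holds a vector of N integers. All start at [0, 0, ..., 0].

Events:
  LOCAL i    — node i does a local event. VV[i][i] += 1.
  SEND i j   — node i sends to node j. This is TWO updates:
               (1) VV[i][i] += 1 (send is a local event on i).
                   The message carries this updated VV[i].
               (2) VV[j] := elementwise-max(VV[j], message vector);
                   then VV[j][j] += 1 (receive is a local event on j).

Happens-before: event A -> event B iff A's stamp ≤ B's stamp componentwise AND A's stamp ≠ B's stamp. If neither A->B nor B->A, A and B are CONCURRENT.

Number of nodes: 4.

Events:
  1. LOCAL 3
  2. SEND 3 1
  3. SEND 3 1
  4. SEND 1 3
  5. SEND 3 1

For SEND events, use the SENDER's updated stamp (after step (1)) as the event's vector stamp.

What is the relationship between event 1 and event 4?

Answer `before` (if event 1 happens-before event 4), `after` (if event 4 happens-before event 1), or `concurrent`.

Initial: VV[0]=[0, 0, 0, 0]
Initial: VV[1]=[0, 0, 0, 0]
Initial: VV[2]=[0, 0, 0, 0]
Initial: VV[3]=[0, 0, 0, 0]
Event 1: LOCAL 3: VV[3][3]++ -> VV[3]=[0, 0, 0, 1]
Event 2: SEND 3->1: VV[3][3]++ -> VV[3]=[0, 0, 0, 2], msg_vec=[0, 0, 0, 2]; VV[1]=max(VV[1],msg_vec) then VV[1][1]++ -> VV[1]=[0, 1, 0, 2]
Event 3: SEND 3->1: VV[3][3]++ -> VV[3]=[0, 0, 0, 3], msg_vec=[0, 0, 0, 3]; VV[1]=max(VV[1],msg_vec) then VV[1][1]++ -> VV[1]=[0, 2, 0, 3]
Event 4: SEND 1->3: VV[1][1]++ -> VV[1]=[0, 3, 0, 3], msg_vec=[0, 3, 0, 3]; VV[3]=max(VV[3],msg_vec) then VV[3][3]++ -> VV[3]=[0, 3, 0, 4]
Event 5: SEND 3->1: VV[3][3]++ -> VV[3]=[0, 3, 0, 5], msg_vec=[0, 3, 0, 5]; VV[1]=max(VV[1],msg_vec) then VV[1][1]++ -> VV[1]=[0, 4, 0, 5]
Event 1 stamp: [0, 0, 0, 1]
Event 4 stamp: [0, 3, 0, 3]
[0, 0, 0, 1] <= [0, 3, 0, 3]? True
[0, 3, 0, 3] <= [0, 0, 0, 1]? False
Relation: before

Answer: before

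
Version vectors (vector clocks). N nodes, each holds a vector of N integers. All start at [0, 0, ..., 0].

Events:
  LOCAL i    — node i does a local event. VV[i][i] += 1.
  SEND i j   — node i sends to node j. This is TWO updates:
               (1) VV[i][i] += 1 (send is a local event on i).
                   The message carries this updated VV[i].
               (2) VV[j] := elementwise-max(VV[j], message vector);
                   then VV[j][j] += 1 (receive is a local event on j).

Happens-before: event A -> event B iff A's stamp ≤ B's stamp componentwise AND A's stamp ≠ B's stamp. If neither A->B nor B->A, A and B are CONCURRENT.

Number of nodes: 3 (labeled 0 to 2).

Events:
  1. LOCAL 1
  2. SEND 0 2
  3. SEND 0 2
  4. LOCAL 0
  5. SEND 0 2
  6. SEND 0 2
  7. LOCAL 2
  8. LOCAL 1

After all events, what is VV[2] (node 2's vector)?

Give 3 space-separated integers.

Answer: 5 0 5

Derivation:
Initial: VV[0]=[0, 0, 0]
Initial: VV[1]=[0, 0, 0]
Initial: VV[2]=[0, 0, 0]
Event 1: LOCAL 1: VV[1][1]++ -> VV[1]=[0, 1, 0]
Event 2: SEND 0->2: VV[0][0]++ -> VV[0]=[1, 0, 0], msg_vec=[1, 0, 0]; VV[2]=max(VV[2],msg_vec) then VV[2][2]++ -> VV[2]=[1, 0, 1]
Event 3: SEND 0->2: VV[0][0]++ -> VV[0]=[2, 0, 0], msg_vec=[2, 0, 0]; VV[2]=max(VV[2],msg_vec) then VV[2][2]++ -> VV[2]=[2, 0, 2]
Event 4: LOCAL 0: VV[0][0]++ -> VV[0]=[3, 0, 0]
Event 5: SEND 0->2: VV[0][0]++ -> VV[0]=[4, 0, 0], msg_vec=[4, 0, 0]; VV[2]=max(VV[2],msg_vec) then VV[2][2]++ -> VV[2]=[4, 0, 3]
Event 6: SEND 0->2: VV[0][0]++ -> VV[0]=[5, 0, 0], msg_vec=[5, 0, 0]; VV[2]=max(VV[2],msg_vec) then VV[2][2]++ -> VV[2]=[5, 0, 4]
Event 7: LOCAL 2: VV[2][2]++ -> VV[2]=[5, 0, 5]
Event 8: LOCAL 1: VV[1][1]++ -> VV[1]=[0, 2, 0]
Final vectors: VV[0]=[5, 0, 0]; VV[1]=[0, 2, 0]; VV[2]=[5, 0, 5]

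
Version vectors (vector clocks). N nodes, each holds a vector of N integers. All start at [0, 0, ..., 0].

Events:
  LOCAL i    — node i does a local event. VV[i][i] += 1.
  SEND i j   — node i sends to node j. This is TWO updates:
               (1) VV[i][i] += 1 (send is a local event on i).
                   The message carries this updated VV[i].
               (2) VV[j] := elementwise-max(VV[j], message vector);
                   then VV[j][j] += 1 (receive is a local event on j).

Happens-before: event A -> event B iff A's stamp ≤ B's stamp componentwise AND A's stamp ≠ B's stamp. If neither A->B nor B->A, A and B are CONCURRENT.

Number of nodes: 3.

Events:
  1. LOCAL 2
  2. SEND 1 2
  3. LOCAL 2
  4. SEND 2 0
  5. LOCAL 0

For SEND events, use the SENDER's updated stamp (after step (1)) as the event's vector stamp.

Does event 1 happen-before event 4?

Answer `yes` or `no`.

Answer: yes

Derivation:
Initial: VV[0]=[0, 0, 0]
Initial: VV[1]=[0, 0, 0]
Initial: VV[2]=[0, 0, 0]
Event 1: LOCAL 2: VV[2][2]++ -> VV[2]=[0, 0, 1]
Event 2: SEND 1->2: VV[1][1]++ -> VV[1]=[0, 1, 0], msg_vec=[0, 1, 0]; VV[2]=max(VV[2],msg_vec) then VV[2][2]++ -> VV[2]=[0, 1, 2]
Event 3: LOCAL 2: VV[2][2]++ -> VV[2]=[0, 1, 3]
Event 4: SEND 2->0: VV[2][2]++ -> VV[2]=[0, 1, 4], msg_vec=[0, 1, 4]; VV[0]=max(VV[0],msg_vec) then VV[0][0]++ -> VV[0]=[1, 1, 4]
Event 5: LOCAL 0: VV[0][0]++ -> VV[0]=[2, 1, 4]
Event 1 stamp: [0, 0, 1]
Event 4 stamp: [0, 1, 4]
[0, 0, 1] <= [0, 1, 4]? True. Equal? False. Happens-before: True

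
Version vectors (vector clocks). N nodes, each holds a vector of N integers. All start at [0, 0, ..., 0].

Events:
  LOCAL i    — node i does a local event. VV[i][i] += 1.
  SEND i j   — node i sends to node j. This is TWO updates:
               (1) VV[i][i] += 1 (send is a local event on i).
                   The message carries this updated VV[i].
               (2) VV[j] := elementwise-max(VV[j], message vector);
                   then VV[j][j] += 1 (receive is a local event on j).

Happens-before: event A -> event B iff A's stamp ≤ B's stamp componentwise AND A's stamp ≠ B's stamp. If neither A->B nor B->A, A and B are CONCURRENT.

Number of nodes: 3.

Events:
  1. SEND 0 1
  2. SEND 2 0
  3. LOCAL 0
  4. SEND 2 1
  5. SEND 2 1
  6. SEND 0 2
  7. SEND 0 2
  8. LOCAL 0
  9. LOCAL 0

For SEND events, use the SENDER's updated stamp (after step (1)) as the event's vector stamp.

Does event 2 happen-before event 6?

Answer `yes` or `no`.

Initial: VV[0]=[0, 0, 0]
Initial: VV[1]=[0, 0, 0]
Initial: VV[2]=[0, 0, 0]
Event 1: SEND 0->1: VV[0][0]++ -> VV[0]=[1, 0, 0], msg_vec=[1, 0, 0]; VV[1]=max(VV[1],msg_vec) then VV[1][1]++ -> VV[1]=[1, 1, 0]
Event 2: SEND 2->0: VV[2][2]++ -> VV[2]=[0, 0, 1], msg_vec=[0, 0, 1]; VV[0]=max(VV[0],msg_vec) then VV[0][0]++ -> VV[0]=[2, 0, 1]
Event 3: LOCAL 0: VV[0][0]++ -> VV[0]=[3, 0, 1]
Event 4: SEND 2->1: VV[2][2]++ -> VV[2]=[0, 0, 2], msg_vec=[0, 0, 2]; VV[1]=max(VV[1],msg_vec) then VV[1][1]++ -> VV[1]=[1, 2, 2]
Event 5: SEND 2->1: VV[2][2]++ -> VV[2]=[0, 0, 3], msg_vec=[0, 0, 3]; VV[1]=max(VV[1],msg_vec) then VV[1][1]++ -> VV[1]=[1, 3, 3]
Event 6: SEND 0->2: VV[0][0]++ -> VV[0]=[4, 0, 1], msg_vec=[4, 0, 1]; VV[2]=max(VV[2],msg_vec) then VV[2][2]++ -> VV[2]=[4, 0, 4]
Event 7: SEND 0->2: VV[0][0]++ -> VV[0]=[5, 0, 1], msg_vec=[5, 0, 1]; VV[2]=max(VV[2],msg_vec) then VV[2][2]++ -> VV[2]=[5, 0, 5]
Event 8: LOCAL 0: VV[0][0]++ -> VV[0]=[6, 0, 1]
Event 9: LOCAL 0: VV[0][0]++ -> VV[0]=[7, 0, 1]
Event 2 stamp: [0, 0, 1]
Event 6 stamp: [4, 0, 1]
[0, 0, 1] <= [4, 0, 1]? True. Equal? False. Happens-before: True

Answer: yes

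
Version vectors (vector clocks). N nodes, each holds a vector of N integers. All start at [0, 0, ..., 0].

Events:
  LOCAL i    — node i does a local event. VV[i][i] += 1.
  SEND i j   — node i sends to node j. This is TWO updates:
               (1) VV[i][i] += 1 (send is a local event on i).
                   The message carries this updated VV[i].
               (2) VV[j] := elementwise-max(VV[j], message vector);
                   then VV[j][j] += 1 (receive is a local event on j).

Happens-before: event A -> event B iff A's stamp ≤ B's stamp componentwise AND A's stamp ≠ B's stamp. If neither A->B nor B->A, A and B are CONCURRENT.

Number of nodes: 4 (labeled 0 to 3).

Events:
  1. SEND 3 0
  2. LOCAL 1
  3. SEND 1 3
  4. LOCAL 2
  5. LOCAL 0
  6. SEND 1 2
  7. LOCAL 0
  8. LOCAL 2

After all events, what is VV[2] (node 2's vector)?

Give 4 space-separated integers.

Initial: VV[0]=[0, 0, 0, 0]
Initial: VV[1]=[0, 0, 0, 0]
Initial: VV[2]=[0, 0, 0, 0]
Initial: VV[3]=[0, 0, 0, 0]
Event 1: SEND 3->0: VV[3][3]++ -> VV[3]=[0, 0, 0, 1], msg_vec=[0, 0, 0, 1]; VV[0]=max(VV[0],msg_vec) then VV[0][0]++ -> VV[0]=[1, 0, 0, 1]
Event 2: LOCAL 1: VV[1][1]++ -> VV[1]=[0, 1, 0, 0]
Event 3: SEND 1->3: VV[1][1]++ -> VV[1]=[0, 2, 0, 0], msg_vec=[0, 2, 0, 0]; VV[3]=max(VV[3],msg_vec) then VV[3][3]++ -> VV[3]=[0, 2, 0, 2]
Event 4: LOCAL 2: VV[2][2]++ -> VV[2]=[0, 0, 1, 0]
Event 5: LOCAL 0: VV[0][0]++ -> VV[0]=[2, 0, 0, 1]
Event 6: SEND 1->2: VV[1][1]++ -> VV[1]=[0, 3, 0, 0], msg_vec=[0, 3, 0, 0]; VV[2]=max(VV[2],msg_vec) then VV[2][2]++ -> VV[2]=[0, 3, 2, 0]
Event 7: LOCAL 0: VV[0][0]++ -> VV[0]=[3, 0, 0, 1]
Event 8: LOCAL 2: VV[2][2]++ -> VV[2]=[0, 3, 3, 0]
Final vectors: VV[0]=[3, 0, 0, 1]; VV[1]=[0, 3, 0, 0]; VV[2]=[0, 3, 3, 0]; VV[3]=[0, 2, 0, 2]

Answer: 0 3 3 0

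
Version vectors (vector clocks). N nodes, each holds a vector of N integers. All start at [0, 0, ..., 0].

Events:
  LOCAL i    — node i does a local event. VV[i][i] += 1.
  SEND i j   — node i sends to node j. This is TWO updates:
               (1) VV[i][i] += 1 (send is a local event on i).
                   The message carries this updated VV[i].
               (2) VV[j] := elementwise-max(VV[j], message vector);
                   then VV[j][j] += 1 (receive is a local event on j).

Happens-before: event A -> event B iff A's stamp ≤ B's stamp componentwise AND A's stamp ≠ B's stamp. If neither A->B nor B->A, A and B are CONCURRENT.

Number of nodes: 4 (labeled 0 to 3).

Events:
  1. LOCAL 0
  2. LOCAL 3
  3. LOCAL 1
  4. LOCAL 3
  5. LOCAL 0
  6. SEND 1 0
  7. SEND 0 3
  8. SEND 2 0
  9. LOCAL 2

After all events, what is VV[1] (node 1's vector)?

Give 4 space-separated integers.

Answer: 0 2 0 0

Derivation:
Initial: VV[0]=[0, 0, 0, 0]
Initial: VV[1]=[0, 0, 0, 0]
Initial: VV[2]=[0, 0, 0, 0]
Initial: VV[3]=[0, 0, 0, 0]
Event 1: LOCAL 0: VV[0][0]++ -> VV[0]=[1, 0, 0, 0]
Event 2: LOCAL 3: VV[3][3]++ -> VV[3]=[0, 0, 0, 1]
Event 3: LOCAL 1: VV[1][1]++ -> VV[1]=[0, 1, 0, 0]
Event 4: LOCAL 3: VV[3][3]++ -> VV[3]=[0, 0, 0, 2]
Event 5: LOCAL 0: VV[0][0]++ -> VV[0]=[2, 0, 0, 0]
Event 6: SEND 1->0: VV[1][1]++ -> VV[1]=[0, 2, 0, 0], msg_vec=[0, 2, 0, 0]; VV[0]=max(VV[0],msg_vec) then VV[0][0]++ -> VV[0]=[3, 2, 0, 0]
Event 7: SEND 0->3: VV[0][0]++ -> VV[0]=[4, 2, 0, 0], msg_vec=[4, 2, 0, 0]; VV[3]=max(VV[3],msg_vec) then VV[3][3]++ -> VV[3]=[4, 2, 0, 3]
Event 8: SEND 2->0: VV[2][2]++ -> VV[2]=[0, 0, 1, 0], msg_vec=[0, 0, 1, 0]; VV[0]=max(VV[0],msg_vec) then VV[0][0]++ -> VV[0]=[5, 2, 1, 0]
Event 9: LOCAL 2: VV[2][2]++ -> VV[2]=[0, 0, 2, 0]
Final vectors: VV[0]=[5, 2, 1, 0]; VV[1]=[0, 2, 0, 0]; VV[2]=[0, 0, 2, 0]; VV[3]=[4, 2, 0, 3]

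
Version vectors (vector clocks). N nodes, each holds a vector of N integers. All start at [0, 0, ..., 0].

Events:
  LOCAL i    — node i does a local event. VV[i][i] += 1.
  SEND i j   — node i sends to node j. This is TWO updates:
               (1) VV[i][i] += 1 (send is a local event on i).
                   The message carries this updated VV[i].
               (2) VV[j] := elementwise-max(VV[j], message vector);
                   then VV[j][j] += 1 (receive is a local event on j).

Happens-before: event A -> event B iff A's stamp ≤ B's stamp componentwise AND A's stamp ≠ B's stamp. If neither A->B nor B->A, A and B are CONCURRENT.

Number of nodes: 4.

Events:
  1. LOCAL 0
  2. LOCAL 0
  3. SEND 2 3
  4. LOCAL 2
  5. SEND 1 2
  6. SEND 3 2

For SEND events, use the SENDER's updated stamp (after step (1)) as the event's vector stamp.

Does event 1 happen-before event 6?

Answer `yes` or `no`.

Initial: VV[0]=[0, 0, 0, 0]
Initial: VV[1]=[0, 0, 0, 0]
Initial: VV[2]=[0, 0, 0, 0]
Initial: VV[3]=[0, 0, 0, 0]
Event 1: LOCAL 0: VV[0][0]++ -> VV[0]=[1, 0, 0, 0]
Event 2: LOCAL 0: VV[0][0]++ -> VV[0]=[2, 0, 0, 0]
Event 3: SEND 2->3: VV[2][2]++ -> VV[2]=[0, 0, 1, 0], msg_vec=[0, 0, 1, 0]; VV[3]=max(VV[3],msg_vec) then VV[3][3]++ -> VV[3]=[0, 0, 1, 1]
Event 4: LOCAL 2: VV[2][2]++ -> VV[2]=[0, 0, 2, 0]
Event 5: SEND 1->2: VV[1][1]++ -> VV[1]=[0, 1, 0, 0], msg_vec=[0, 1, 0, 0]; VV[2]=max(VV[2],msg_vec) then VV[2][2]++ -> VV[2]=[0, 1, 3, 0]
Event 6: SEND 3->2: VV[3][3]++ -> VV[3]=[0, 0, 1, 2], msg_vec=[0, 0, 1, 2]; VV[2]=max(VV[2],msg_vec) then VV[2][2]++ -> VV[2]=[0, 1, 4, 2]
Event 1 stamp: [1, 0, 0, 0]
Event 6 stamp: [0, 0, 1, 2]
[1, 0, 0, 0] <= [0, 0, 1, 2]? False. Equal? False. Happens-before: False

Answer: no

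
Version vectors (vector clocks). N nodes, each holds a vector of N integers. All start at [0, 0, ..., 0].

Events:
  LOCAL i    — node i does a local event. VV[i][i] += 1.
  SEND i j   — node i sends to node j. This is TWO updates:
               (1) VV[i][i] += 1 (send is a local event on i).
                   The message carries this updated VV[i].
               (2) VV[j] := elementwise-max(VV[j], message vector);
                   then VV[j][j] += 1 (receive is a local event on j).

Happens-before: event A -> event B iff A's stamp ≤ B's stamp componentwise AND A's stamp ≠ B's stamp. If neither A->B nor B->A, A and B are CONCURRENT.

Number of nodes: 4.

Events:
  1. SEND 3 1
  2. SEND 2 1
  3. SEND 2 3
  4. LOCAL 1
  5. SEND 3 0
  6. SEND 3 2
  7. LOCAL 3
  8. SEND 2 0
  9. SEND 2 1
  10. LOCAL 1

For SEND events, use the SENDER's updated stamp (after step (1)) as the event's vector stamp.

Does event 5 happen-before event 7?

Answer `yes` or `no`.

Initial: VV[0]=[0, 0, 0, 0]
Initial: VV[1]=[0, 0, 0, 0]
Initial: VV[2]=[0, 0, 0, 0]
Initial: VV[3]=[0, 0, 0, 0]
Event 1: SEND 3->1: VV[3][3]++ -> VV[3]=[0, 0, 0, 1], msg_vec=[0, 0, 0, 1]; VV[1]=max(VV[1],msg_vec) then VV[1][1]++ -> VV[1]=[0, 1, 0, 1]
Event 2: SEND 2->1: VV[2][2]++ -> VV[2]=[0, 0, 1, 0], msg_vec=[0, 0, 1, 0]; VV[1]=max(VV[1],msg_vec) then VV[1][1]++ -> VV[1]=[0, 2, 1, 1]
Event 3: SEND 2->3: VV[2][2]++ -> VV[2]=[0, 0, 2, 0], msg_vec=[0, 0, 2, 0]; VV[3]=max(VV[3],msg_vec) then VV[3][3]++ -> VV[3]=[0, 0, 2, 2]
Event 4: LOCAL 1: VV[1][1]++ -> VV[1]=[0, 3, 1, 1]
Event 5: SEND 3->0: VV[3][3]++ -> VV[3]=[0, 0, 2, 3], msg_vec=[0, 0, 2, 3]; VV[0]=max(VV[0],msg_vec) then VV[0][0]++ -> VV[0]=[1, 0, 2, 3]
Event 6: SEND 3->2: VV[3][3]++ -> VV[3]=[0, 0, 2, 4], msg_vec=[0, 0, 2, 4]; VV[2]=max(VV[2],msg_vec) then VV[2][2]++ -> VV[2]=[0, 0, 3, 4]
Event 7: LOCAL 3: VV[3][3]++ -> VV[3]=[0, 0, 2, 5]
Event 8: SEND 2->0: VV[2][2]++ -> VV[2]=[0, 0, 4, 4], msg_vec=[0, 0, 4, 4]; VV[0]=max(VV[0],msg_vec) then VV[0][0]++ -> VV[0]=[2, 0, 4, 4]
Event 9: SEND 2->1: VV[2][2]++ -> VV[2]=[0, 0, 5, 4], msg_vec=[0, 0, 5, 4]; VV[1]=max(VV[1],msg_vec) then VV[1][1]++ -> VV[1]=[0, 4, 5, 4]
Event 10: LOCAL 1: VV[1][1]++ -> VV[1]=[0, 5, 5, 4]
Event 5 stamp: [0, 0, 2, 3]
Event 7 stamp: [0, 0, 2, 5]
[0, 0, 2, 3] <= [0, 0, 2, 5]? True. Equal? False. Happens-before: True

Answer: yes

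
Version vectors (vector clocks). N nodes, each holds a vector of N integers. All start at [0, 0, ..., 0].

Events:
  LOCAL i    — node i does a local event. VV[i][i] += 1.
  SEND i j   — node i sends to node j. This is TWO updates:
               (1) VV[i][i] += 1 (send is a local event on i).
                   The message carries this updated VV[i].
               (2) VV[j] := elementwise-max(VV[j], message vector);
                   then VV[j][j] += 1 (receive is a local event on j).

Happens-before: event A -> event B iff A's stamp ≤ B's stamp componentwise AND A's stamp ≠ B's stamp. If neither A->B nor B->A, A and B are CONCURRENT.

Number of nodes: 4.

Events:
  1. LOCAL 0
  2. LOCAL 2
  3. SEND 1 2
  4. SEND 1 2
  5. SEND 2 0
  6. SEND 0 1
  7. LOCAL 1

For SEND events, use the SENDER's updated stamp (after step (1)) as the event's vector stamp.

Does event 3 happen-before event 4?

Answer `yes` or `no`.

Answer: yes

Derivation:
Initial: VV[0]=[0, 0, 0, 0]
Initial: VV[1]=[0, 0, 0, 0]
Initial: VV[2]=[0, 0, 0, 0]
Initial: VV[3]=[0, 0, 0, 0]
Event 1: LOCAL 0: VV[0][0]++ -> VV[0]=[1, 0, 0, 0]
Event 2: LOCAL 2: VV[2][2]++ -> VV[2]=[0, 0, 1, 0]
Event 3: SEND 1->2: VV[1][1]++ -> VV[1]=[0, 1, 0, 0], msg_vec=[0, 1, 0, 0]; VV[2]=max(VV[2],msg_vec) then VV[2][2]++ -> VV[2]=[0, 1, 2, 0]
Event 4: SEND 1->2: VV[1][1]++ -> VV[1]=[0, 2, 0, 0], msg_vec=[0, 2, 0, 0]; VV[2]=max(VV[2],msg_vec) then VV[2][2]++ -> VV[2]=[0, 2, 3, 0]
Event 5: SEND 2->0: VV[2][2]++ -> VV[2]=[0, 2, 4, 0], msg_vec=[0, 2, 4, 0]; VV[0]=max(VV[0],msg_vec) then VV[0][0]++ -> VV[0]=[2, 2, 4, 0]
Event 6: SEND 0->1: VV[0][0]++ -> VV[0]=[3, 2, 4, 0], msg_vec=[3, 2, 4, 0]; VV[1]=max(VV[1],msg_vec) then VV[1][1]++ -> VV[1]=[3, 3, 4, 0]
Event 7: LOCAL 1: VV[1][1]++ -> VV[1]=[3, 4, 4, 0]
Event 3 stamp: [0, 1, 0, 0]
Event 4 stamp: [0, 2, 0, 0]
[0, 1, 0, 0] <= [0, 2, 0, 0]? True. Equal? False. Happens-before: True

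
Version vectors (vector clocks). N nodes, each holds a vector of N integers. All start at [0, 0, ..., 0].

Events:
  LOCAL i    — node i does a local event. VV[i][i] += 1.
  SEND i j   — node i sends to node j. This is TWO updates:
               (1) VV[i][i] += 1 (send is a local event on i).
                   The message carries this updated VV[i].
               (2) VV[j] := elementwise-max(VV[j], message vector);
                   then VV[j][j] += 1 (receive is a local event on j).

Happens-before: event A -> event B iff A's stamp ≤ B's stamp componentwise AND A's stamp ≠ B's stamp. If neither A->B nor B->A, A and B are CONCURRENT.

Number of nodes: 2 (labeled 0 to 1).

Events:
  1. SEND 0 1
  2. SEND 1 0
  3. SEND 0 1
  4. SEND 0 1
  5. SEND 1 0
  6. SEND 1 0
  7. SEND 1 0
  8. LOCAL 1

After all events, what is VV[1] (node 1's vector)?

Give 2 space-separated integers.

Initial: VV[0]=[0, 0]
Initial: VV[1]=[0, 0]
Event 1: SEND 0->1: VV[0][0]++ -> VV[0]=[1, 0], msg_vec=[1, 0]; VV[1]=max(VV[1],msg_vec) then VV[1][1]++ -> VV[1]=[1, 1]
Event 2: SEND 1->0: VV[1][1]++ -> VV[1]=[1, 2], msg_vec=[1, 2]; VV[0]=max(VV[0],msg_vec) then VV[0][0]++ -> VV[0]=[2, 2]
Event 3: SEND 0->1: VV[0][0]++ -> VV[0]=[3, 2], msg_vec=[3, 2]; VV[1]=max(VV[1],msg_vec) then VV[1][1]++ -> VV[1]=[3, 3]
Event 4: SEND 0->1: VV[0][0]++ -> VV[0]=[4, 2], msg_vec=[4, 2]; VV[1]=max(VV[1],msg_vec) then VV[1][1]++ -> VV[1]=[4, 4]
Event 5: SEND 1->0: VV[1][1]++ -> VV[1]=[4, 5], msg_vec=[4, 5]; VV[0]=max(VV[0],msg_vec) then VV[0][0]++ -> VV[0]=[5, 5]
Event 6: SEND 1->0: VV[1][1]++ -> VV[1]=[4, 6], msg_vec=[4, 6]; VV[0]=max(VV[0],msg_vec) then VV[0][0]++ -> VV[0]=[6, 6]
Event 7: SEND 1->0: VV[1][1]++ -> VV[1]=[4, 7], msg_vec=[4, 7]; VV[0]=max(VV[0],msg_vec) then VV[0][0]++ -> VV[0]=[7, 7]
Event 8: LOCAL 1: VV[1][1]++ -> VV[1]=[4, 8]
Final vectors: VV[0]=[7, 7]; VV[1]=[4, 8]

Answer: 4 8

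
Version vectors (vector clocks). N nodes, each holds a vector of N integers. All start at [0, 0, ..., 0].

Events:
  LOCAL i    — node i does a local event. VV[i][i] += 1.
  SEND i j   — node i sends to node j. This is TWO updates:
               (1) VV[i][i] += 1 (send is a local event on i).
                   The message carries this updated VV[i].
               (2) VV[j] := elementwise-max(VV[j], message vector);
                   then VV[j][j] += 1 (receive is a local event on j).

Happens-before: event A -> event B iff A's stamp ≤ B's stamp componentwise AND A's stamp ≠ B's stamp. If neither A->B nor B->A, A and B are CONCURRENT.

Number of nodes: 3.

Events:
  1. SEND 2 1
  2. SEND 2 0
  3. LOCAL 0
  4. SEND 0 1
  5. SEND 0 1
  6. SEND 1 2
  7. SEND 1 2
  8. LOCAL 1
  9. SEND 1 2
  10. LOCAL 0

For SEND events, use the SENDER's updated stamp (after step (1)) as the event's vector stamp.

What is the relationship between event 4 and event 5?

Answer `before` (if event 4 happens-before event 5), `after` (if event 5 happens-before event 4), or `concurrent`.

Initial: VV[0]=[0, 0, 0]
Initial: VV[1]=[0, 0, 0]
Initial: VV[2]=[0, 0, 0]
Event 1: SEND 2->1: VV[2][2]++ -> VV[2]=[0, 0, 1], msg_vec=[0, 0, 1]; VV[1]=max(VV[1],msg_vec) then VV[1][1]++ -> VV[1]=[0, 1, 1]
Event 2: SEND 2->0: VV[2][2]++ -> VV[2]=[0, 0, 2], msg_vec=[0, 0, 2]; VV[0]=max(VV[0],msg_vec) then VV[0][0]++ -> VV[0]=[1, 0, 2]
Event 3: LOCAL 0: VV[0][0]++ -> VV[0]=[2, 0, 2]
Event 4: SEND 0->1: VV[0][0]++ -> VV[0]=[3, 0, 2], msg_vec=[3, 0, 2]; VV[1]=max(VV[1],msg_vec) then VV[1][1]++ -> VV[1]=[3, 2, 2]
Event 5: SEND 0->1: VV[0][0]++ -> VV[0]=[4, 0, 2], msg_vec=[4, 0, 2]; VV[1]=max(VV[1],msg_vec) then VV[1][1]++ -> VV[1]=[4, 3, 2]
Event 6: SEND 1->2: VV[1][1]++ -> VV[1]=[4, 4, 2], msg_vec=[4, 4, 2]; VV[2]=max(VV[2],msg_vec) then VV[2][2]++ -> VV[2]=[4, 4, 3]
Event 7: SEND 1->2: VV[1][1]++ -> VV[1]=[4, 5, 2], msg_vec=[4, 5, 2]; VV[2]=max(VV[2],msg_vec) then VV[2][2]++ -> VV[2]=[4, 5, 4]
Event 8: LOCAL 1: VV[1][1]++ -> VV[1]=[4, 6, 2]
Event 9: SEND 1->2: VV[1][1]++ -> VV[1]=[4, 7, 2], msg_vec=[4, 7, 2]; VV[2]=max(VV[2],msg_vec) then VV[2][2]++ -> VV[2]=[4, 7, 5]
Event 10: LOCAL 0: VV[0][0]++ -> VV[0]=[5, 0, 2]
Event 4 stamp: [3, 0, 2]
Event 5 stamp: [4, 0, 2]
[3, 0, 2] <= [4, 0, 2]? True
[4, 0, 2] <= [3, 0, 2]? False
Relation: before

Answer: before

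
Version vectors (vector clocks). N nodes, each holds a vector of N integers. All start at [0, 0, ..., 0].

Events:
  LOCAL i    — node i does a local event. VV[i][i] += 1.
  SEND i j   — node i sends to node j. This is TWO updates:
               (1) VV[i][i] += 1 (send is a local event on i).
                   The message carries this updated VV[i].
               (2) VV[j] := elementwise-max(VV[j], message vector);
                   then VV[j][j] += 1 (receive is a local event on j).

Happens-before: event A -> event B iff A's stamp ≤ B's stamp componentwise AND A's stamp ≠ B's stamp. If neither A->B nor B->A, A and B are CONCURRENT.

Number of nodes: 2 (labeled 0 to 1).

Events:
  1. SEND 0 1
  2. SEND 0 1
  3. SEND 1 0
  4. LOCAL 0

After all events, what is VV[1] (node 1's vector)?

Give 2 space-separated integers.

Answer: 2 3

Derivation:
Initial: VV[0]=[0, 0]
Initial: VV[1]=[0, 0]
Event 1: SEND 0->1: VV[0][0]++ -> VV[0]=[1, 0], msg_vec=[1, 0]; VV[1]=max(VV[1],msg_vec) then VV[1][1]++ -> VV[1]=[1, 1]
Event 2: SEND 0->1: VV[0][0]++ -> VV[0]=[2, 0], msg_vec=[2, 0]; VV[1]=max(VV[1],msg_vec) then VV[1][1]++ -> VV[1]=[2, 2]
Event 3: SEND 1->0: VV[1][1]++ -> VV[1]=[2, 3], msg_vec=[2, 3]; VV[0]=max(VV[0],msg_vec) then VV[0][0]++ -> VV[0]=[3, 3]
Event 4: LOCAL 0: VV[0][0]++ -> VV[0]=[4, 3]
Final vectors: VV[0]=[4, 3]; VV[1]=[2, 3]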